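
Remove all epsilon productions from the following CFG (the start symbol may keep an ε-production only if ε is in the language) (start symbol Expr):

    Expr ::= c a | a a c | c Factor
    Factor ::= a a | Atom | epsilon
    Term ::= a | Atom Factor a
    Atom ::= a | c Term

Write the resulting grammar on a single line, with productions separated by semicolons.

Expr ::= c a | a a c | c Factor | c; Factor ::= a a | Atom; Term ::= a | Atom Factor a | Atom a; Atom ::= a | c Term

The nullable symbols are {Factor}.
ε ∉ L(G), so no ε-production is kept.
Expand every rule over subsets of its nullable positions: Expr → c Factor gives c Factor | c. Term → Atom Factor a gives Atom Factor a | Atom a.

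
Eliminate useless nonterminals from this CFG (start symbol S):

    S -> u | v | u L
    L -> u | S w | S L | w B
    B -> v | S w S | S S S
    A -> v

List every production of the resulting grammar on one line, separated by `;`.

S -> u | v | u L; L -> u | S w | S L | w B; B -> v | S w S | S S S

Generating nonterminals: {A, B, L, S}.
Reachable from S after that: {B, L, S}.
Removed useless symbols: {A} and every production mentioning them.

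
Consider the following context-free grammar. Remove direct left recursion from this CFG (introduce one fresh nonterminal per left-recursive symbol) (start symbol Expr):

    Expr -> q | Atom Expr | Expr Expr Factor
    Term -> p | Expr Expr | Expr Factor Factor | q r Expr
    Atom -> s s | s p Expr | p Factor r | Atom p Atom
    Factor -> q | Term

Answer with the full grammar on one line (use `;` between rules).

Left recursion appears on Expr, Atom.
For Expr: α = {Expr Factor}, β = {q, Atom Expr}. Rewrite as Expr → β Expr1 and Expr1 → α Expr1 | ε.
For Atom: α = {p Atom}, β = {s s, s p Expr, p Factor r}. Rewrite as Atom → β Atom1 and Atom1 → α Atom1 | ε.

Expr -> q Expr1 | Atom Expr Expr1; Term -> p | Expr Expr | Expr Factor Factor | q r Expr; Atom -> s s Atom1 | s p Expr Atom1 | p Factor r Atom1; Factor -> q | Term; Expr1 -> Expr Factor Expr1 | ε; Atom1 -> p Atom Atom1 | ε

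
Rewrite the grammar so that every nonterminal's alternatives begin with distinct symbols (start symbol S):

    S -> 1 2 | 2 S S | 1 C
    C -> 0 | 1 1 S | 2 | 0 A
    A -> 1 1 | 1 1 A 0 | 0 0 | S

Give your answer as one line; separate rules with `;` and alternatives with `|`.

S -> 2 S S | 1 S'; C -> 1 1 S | 2 | 0 C'; A -> 0 0 | S | 1 1 A'; S' -> 2 | C; C' -> ε | A; A' -> ε | A 0

S has alternatives sharing prefix '1': factor to S → 1 S' with S' → 2 | C.
C has alternatives sharing prefix '0': factor to C → 0 C' with C' → ε | A.
A has alternatives sharing prefix '1 1': factor to A → 1 1 A' with A' → ε | A 0.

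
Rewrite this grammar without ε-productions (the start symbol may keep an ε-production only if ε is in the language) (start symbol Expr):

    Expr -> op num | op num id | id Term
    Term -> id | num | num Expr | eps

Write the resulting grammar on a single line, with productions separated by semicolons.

Expr -> op num | op num id | id Term | id; Term -> id | num | num Expr

Nullable set = {Term}.
ε ∉ L(G), so no ε-production is kept.
For each production, add variants omitting each subset of nullable occurrences: Expr → id Term gives id Term | id.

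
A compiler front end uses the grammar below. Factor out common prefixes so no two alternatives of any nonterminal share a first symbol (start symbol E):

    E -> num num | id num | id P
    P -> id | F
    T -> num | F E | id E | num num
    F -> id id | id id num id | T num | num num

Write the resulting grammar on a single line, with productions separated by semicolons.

E has alternatives sharing prefix 'id': factor to E → id E' with E' → num | P.
T has alternatives sharing prefix 'num': factor to T → num T' with T' → ε | num.
F has alternatives sharing prefix 'id id': factor to F → id id F' with F' → ε | num id.

E -> num num | id E'; P -> id | F; T -> F E | id E | num T'; F -> T num | num num | id id F'; E' -> num | P; T' -> eps | num; F' -> eps | num id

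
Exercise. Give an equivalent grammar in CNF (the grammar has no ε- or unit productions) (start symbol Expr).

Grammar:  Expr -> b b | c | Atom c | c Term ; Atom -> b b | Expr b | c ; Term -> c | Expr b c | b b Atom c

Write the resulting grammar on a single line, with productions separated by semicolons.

Expr -> X1 X1 | c | Atom X2 | X2 Term; Atom -> X1 X1 | Expr X1 | c; Term -> c | Expr Y1 | X1 Y2; X1 -> b; X2 -> c; Y1 -> X1 X2; Y2 -> X1 Y3; Y3 -> Atom X2

Introduce a nonterminal for each terminal appearing in a rule of length ≥ 2: X1 → b, X2 → c.
Binarize each right-hand side of length ≥ 3 by chaining fresh nonterminals (Y1, Y2, …): affected rules were Term → Expr X1 X2; Term → X1 X1 Atom X2.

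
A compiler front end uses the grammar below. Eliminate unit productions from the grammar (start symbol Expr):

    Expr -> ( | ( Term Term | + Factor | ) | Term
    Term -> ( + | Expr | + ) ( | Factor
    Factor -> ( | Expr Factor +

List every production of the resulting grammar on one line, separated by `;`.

Expr -> ( + | + ) ( | ( | Expr Factor + | ( Term Term | + Factor | ); Term -> ( + | + ) ( | ( | Expr Factor + | ( Term Term | + Factor | ); Factor -> ( | Expr Factor +

Unit pairs: Expr ⇒* {Factor, Term}; Term ⇒* {Expr, Factor}.
For every A with A ⇒* B via unit rules, add B's non-unit alternatives to A; then delete every rule of the form X → Y.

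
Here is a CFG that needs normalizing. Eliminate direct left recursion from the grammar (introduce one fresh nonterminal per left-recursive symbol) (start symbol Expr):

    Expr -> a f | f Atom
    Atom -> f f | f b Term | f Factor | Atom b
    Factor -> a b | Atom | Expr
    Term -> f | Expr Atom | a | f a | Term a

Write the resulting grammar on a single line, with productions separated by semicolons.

Atom, Term are directly left-recursive.
For Atom: α = {b}, β = {f f, f b Term, f Factor}. Rewrite as Atom → β Atom1 and Atom1 → α Atom1 | ε.
For Term: α = {a}, β = {f, Expr Atom, a, f a}. Rewrite as Term → β Term1 and Term1 → α Term1 | ε.

Expr -> a f | f Atom; Atom -> f f Atom1 | f b Term Atom1 | f Factor Atom1; Factor -> a b | Atom | Expr; Term -> f Term1 | Expr Atom Term1 | a Term1 | f a Term1; Atom1 -> b Atom1 | ε; Term1 -> a Term1 | ε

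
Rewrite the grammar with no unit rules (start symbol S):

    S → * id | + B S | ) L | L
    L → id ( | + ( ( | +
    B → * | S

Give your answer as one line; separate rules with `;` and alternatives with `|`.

Unit pairs: B ⇒* {L, S}; S ⇒* {L}.
For every A with A ⇒* B via unit rules, add B's non-unit alternatives to A; then delete every rule of the form X → Y.

S → id ( | + ( ( | + | * id | + B S | ) L; L → id ( | + ( ( | +; B → id ( | + ( ( | + | * | * id | + B S | ) L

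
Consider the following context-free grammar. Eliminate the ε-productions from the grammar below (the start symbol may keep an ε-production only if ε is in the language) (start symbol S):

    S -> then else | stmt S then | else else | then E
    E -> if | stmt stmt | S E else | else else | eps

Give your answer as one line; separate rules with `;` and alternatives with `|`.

S -> then else | stmt S then | else else | then E | then; E -> if | stmt stmt | S E else | S else | else else

The nullable symbols are {E}.
ε ∉ L(G), so no ε-production is kept.
For each production, add variants omitting each subset of nullable occurrences: S → then E gives then E | then. E → S E else gives S E else | S else.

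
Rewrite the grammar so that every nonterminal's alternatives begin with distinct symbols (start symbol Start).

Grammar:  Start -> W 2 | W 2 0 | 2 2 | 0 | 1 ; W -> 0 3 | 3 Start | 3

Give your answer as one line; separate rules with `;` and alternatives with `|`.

Start has alternatives sharing prefix 'W 2': factor to Start → W 2 Start1 with Start1 → ε | 0.
W has alternatives sharing prefix '3': factor to W → 3 W1 with W1 → Start | ε.

Start -> 2 2 | 0 | 1 | W 2 Start1; W -> 0 3 | 3 W1; Start1 -> ε | 0; W1 -> Start | ε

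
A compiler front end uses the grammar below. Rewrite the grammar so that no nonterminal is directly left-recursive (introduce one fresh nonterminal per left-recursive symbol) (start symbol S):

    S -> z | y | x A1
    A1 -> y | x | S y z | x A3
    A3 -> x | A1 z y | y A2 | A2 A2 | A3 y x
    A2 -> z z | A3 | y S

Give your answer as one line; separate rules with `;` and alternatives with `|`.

S -> z | y | x A1; A1 -> y | x | S y z | x A3; A3 -> x A3' | A1 z y A3' | y A2 A3' | A2 A2 A3'; A2 -> z z | A3 | y S; A3' -> y x A3' | ε

Left recursion appears on A3.
For A3: α = {y x}, β = {x, A1 z y, y A2, A2 A2}. Rewrite as A3 → β A3' and A3' → α A3' | ε.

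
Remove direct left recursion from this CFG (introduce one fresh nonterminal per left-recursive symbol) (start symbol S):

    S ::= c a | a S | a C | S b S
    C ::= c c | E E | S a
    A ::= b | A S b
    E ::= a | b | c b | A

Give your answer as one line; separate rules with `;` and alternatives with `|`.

S, A are directly left-recursive.
For S: α = {b S}, β = {c a, a S, a C}. Rewrite as S → β S' and S' → α S' | ε.
For A: α = {S b}, β = {b}. Rewrite as A → β A' and A' → α A' | ε.

S ::= c a S' | a S S' | a C S'; C ::= c c | E E | S a; A ::= b A'; E ::= a | b | c b | A; S' ::= b S S' | ε; A' ::= S b A' | ε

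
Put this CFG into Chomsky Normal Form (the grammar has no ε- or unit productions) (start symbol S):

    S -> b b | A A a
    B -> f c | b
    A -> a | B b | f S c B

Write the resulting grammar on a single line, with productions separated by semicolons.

S -> X1 X1 | A Y1; B -> X3 X4 | b; A -> a | B X1 | X3 Y2; X1 -> b; X2 -> a; X3 -> f; X4 -> c; Y1 -> A X2; Y2 -> S Y3; Y3 -> X4 B

Introduce a nonterminal for each terminal appearing in a rule of length ≥ 2: X1 → b, X2 → a, X3 → f, X4 → c.
Binarize each right-hand side of length ≥ 3 by chaining fresh nonterminals (Y1, Y2, …): affected rules were S → A A X2; A → X3 S X4 B.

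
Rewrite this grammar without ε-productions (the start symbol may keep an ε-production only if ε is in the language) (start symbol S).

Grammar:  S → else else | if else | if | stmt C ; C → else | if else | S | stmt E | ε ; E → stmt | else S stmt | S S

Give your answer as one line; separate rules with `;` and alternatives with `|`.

Nullable nonterminals: {C}.
ε ∉ L(G), so no ε-production is kept.
Add the nullable-subset variants: S → stmt C gives stmt C | stmt.

S → else else | if else | if | stmt C | stmt; C → else | if else | S | stmt E; E → stmt | else S stmt | S S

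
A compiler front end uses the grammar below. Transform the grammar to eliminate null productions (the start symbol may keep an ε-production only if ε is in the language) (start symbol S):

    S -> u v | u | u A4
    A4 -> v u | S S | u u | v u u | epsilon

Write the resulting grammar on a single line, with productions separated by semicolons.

S -> u v | u | u A4; A4 -> v u | S S | u u | v u u

Nullable nonterminals: {A4}.
ε ∉ L(G), so no ε-production is kept.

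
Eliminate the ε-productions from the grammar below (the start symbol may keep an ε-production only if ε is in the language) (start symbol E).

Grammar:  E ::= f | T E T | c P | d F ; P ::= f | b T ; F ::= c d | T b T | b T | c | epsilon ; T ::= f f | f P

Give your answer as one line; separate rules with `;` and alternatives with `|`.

The nullable symbols are {F}.
ε ∉ L(G), so no ε-production is kept.
For each production, add variants omitting each subset of nullable occurrences: E → d F gives d F | d.

E ::= f | T E T | c P | d F | d; P ::= f | b T; F ::= c d | T b T | b T | c; T ::= f f | f P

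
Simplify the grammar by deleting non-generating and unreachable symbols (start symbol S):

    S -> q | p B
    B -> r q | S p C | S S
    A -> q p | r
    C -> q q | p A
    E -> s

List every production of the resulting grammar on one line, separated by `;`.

S -> q | p B; B -> r q | S p C | S S; A -> q p | r; C -> q q | p A

Generating nonterminals: {A, B, C, E, S}.
Reachable from S after that: {A, B, C, S}.
Removed useless symbols: {E} and every production mentioning them.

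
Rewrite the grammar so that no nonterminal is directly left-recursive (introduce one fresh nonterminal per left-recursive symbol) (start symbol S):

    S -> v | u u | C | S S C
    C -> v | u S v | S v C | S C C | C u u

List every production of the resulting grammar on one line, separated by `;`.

S -> v S' | u u S' | C S'; C -> v C' | u S v C' | S v C C' | S C C C'; S' -> S C S' | eps; C' -> u u C' | eps

S, C are directly left-recursive.
For S: α = {S C}, β = {v, u u, C}. Rewrite as S → β S' and S' → α S' | ε.
For C: α = {u u}, β = {v, u S v, S v C, S C C}. Rewrite as C → β C' and C' → α C' | ε.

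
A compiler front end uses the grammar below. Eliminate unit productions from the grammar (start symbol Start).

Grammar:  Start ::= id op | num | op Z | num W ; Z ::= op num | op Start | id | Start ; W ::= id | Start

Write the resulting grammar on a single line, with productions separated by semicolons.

Unit pairs: W ⇒* {Start}; Z ⇒* {Start}.
Replace each nonterminal's rules with the union of the non-unit rules of every nonterminal it unit-derives.

Start ::= id op | num | op Z | num W; Z ::= op num | op Start | id | id op | num | op Z | num W; W ::= id op | num | op Z | num W | id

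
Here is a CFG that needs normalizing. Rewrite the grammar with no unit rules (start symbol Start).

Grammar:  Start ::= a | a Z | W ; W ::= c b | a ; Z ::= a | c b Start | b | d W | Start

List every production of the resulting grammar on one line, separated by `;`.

Start ::= a | a Z | c b; W ::= c b | a; Z ::= a | c b Start | b | d W | a Z | c b

Unit pairs: Start ⇒* {W}; Z ⇒* {Start, W}.
For each unit pair (A, B), copy every non-unit production of B to A, then drop all unit productions.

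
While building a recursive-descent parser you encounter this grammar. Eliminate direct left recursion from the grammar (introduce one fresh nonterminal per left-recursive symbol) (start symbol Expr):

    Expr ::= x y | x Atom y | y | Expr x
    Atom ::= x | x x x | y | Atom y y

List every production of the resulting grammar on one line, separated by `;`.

Expr ::= x y Expr1 | x Atom y Expr1 | y Expr1; Atom ::= x Atom1 | x x x Atom1 | y Atom1; Expr1 ::= x Expr1 | ε; Atom1 ::= y y Atom1 | ε

Directly left-recursive nonterminals: Expr, Atom.
For Expr: α = {x}, β = {x y, x Atom y, y}. Rewrite as Expr → β Expr1 and Expr1 → α Expr1 | ε.
For Atom: α = {y y}, β = {x, x x x, y}. Rewrite as Atom → β Atom1 and Atom1 → α Atom1 | ε.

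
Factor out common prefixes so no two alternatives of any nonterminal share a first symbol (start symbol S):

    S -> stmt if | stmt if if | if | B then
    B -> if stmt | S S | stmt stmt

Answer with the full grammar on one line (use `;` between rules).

S has alternatives sharing prefix 'stmt if': factor to S → stmt if S' with S' → ε | if.

S -> if | B then | stmt if S'; B -> if stmt | S S | stmt stmt; S' -> ε | if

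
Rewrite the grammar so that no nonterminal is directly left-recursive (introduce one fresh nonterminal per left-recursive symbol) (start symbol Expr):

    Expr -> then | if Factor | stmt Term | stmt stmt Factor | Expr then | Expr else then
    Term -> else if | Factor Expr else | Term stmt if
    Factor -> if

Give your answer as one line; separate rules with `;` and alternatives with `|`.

Left recursion appears on Expr, Term.
For Expr: α = {then, else then}, β = {then, if Factor, stmt Term, stmt stmt Factor}. Rewrite as Expr → β Expr1 and Expr1 → α Expr1 | ε.
For Term: α = {stmt if}, β = {else if, Factor Expr else}. Rewrite as Term → β Term1 and Term1 → α Term1 | ε.

Expr -> then Expr1 | if Factor Expr1 | stmt Term Expr1 | stmt stmt Factor Expr1; Term -> else if Term1 | Factor Expr else Term1; Factor -> if; Expr1 -> then Expr1 | else then Expr1 | ε; Term1 -> stmt if Term1 | ε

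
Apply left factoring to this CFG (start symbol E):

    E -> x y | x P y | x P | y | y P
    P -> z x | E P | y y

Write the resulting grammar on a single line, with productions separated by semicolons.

E has alternatives sharing prefix 'x': factor to E → x E' with E' → y | P y | P.
E has alternatives sharing prefix 'y': factor to E → y E'' with E'' → ε | P.
E' has alternatives sharing prefix 'P': factor to E' → P E''' with E''' → y | ε.

E -> x E' | y E''; P -> z x | E P | y y; E' -> y | P E'''; E'' -> ε | P; E''' -> y | ε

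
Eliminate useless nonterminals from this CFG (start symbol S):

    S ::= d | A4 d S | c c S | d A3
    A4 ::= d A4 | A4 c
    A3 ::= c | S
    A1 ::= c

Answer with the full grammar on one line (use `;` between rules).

S ::= d | c c S | d A3; A3 ::= c | S

Generating nonterminals: {A1, A3, S}.
Reachable from S after that: {A3, S}.
Removed useless symbols: {A1, A4} and every production mentioning them.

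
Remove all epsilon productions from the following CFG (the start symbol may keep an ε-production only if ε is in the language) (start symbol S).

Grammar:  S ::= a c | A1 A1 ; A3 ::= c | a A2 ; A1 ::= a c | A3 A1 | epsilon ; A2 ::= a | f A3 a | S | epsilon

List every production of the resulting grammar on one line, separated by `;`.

The nullable symbols are {A1, A2, S}.
ε ∈ L(G) since S is nullable, so keep S → ε.
For each production, add variants omitting each subset of nullable occurrences: S → A1 A1 gives A1 A1 | A1. A3 → a A2 gives a A2 | a. A1 → A3 A1 gives A3 A1 | A3.

S ::= a c | A1 A1 | A1 | ε; A3 ::= c | a A2 | a; A1 ::= a c | A3 A1 | A3; A2 ::= a | f A3 a | S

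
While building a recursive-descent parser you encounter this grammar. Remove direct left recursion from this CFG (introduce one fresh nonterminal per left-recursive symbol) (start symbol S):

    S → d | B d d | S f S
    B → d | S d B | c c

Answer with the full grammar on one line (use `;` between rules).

S → d S' | B d d S'; B → d | S d B | c c; S' → f S S' | ε

Directly left-recursive nonterminal: S.
For S: α = {f S}, β = {d, B d d}. Rewrite as S → β S' and S' → α S' | ε.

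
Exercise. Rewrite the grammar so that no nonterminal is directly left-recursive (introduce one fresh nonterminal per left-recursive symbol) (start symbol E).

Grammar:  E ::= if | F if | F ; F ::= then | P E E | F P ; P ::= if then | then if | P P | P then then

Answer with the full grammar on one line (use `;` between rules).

E ::= if | F if | F; F ::= then F' | P E E F'; P ::= if then P' | then if P'; F' ::= P F' | eps; P' ::= P P' | then then P' | eps

Left recursion appears on F, P.
For F: α = {P}, β = {then, P E E}. Rewrite as F → β F' and F' → α F' | ε.
For P: α = {P, then then}, β = {if then, then if}. Rewrite as P → β P' and P' → α P' | ε.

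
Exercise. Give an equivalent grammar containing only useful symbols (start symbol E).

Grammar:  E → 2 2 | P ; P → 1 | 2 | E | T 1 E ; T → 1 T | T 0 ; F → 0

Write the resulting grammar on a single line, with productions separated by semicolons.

Generating nonterminals: {E, F, P}.
Reachable from E after that: {E, P}.
Removed useless symbols: {F, T} and every production mentioning them.

E → 2 2 | P; P → 1 | 2 | E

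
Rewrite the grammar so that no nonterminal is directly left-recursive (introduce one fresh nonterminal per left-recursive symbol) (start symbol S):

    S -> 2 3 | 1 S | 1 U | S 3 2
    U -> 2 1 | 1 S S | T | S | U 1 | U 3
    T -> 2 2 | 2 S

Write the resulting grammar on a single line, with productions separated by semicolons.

S, U are directly left-recursive.
For S: α = {3 2}, β = {2 3, 1 S, 1 U}. Rewrite as S → β S' and S' → α S' | ε.
For U: α = {1, 3}, β = {2 1, 1 S S, T, S}. Rewrite as U → β U' and U' → α U' | ε.

S -> 2 3 S' | 1 S S' | 1 U S'; U -> 2 1 U' | 1 S S U' | T U' | S U'; T -> 2 2 | 2 S; S' -> 3 2 S' | ε; U' -> 1 U' | 3 U' | ε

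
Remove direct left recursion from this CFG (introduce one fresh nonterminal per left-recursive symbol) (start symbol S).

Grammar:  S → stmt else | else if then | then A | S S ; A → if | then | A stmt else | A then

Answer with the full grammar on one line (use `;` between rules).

S → stmt else S' | else if then S' | then A S'; A → if A' | then A'; S' → S S' | ε; A' → stmt else A' | then A' | ε

Left recursion appears on S, A.
For S: α = {S}, β = {stmt else, else if then, then A}. Rewrite as S → β S' and S' → α S' | ε.
For A: α = {stmt else, then}, β = {if, then}. Rewrite as A → β A' and A' → α A' | ε.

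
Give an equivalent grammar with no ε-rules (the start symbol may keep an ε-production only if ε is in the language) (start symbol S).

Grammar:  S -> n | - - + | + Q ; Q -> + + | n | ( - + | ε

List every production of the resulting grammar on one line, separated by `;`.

Nullable nonterminals: {Q}.
ε ∉ L(G), so no ε-production is kept.
Expand every rule over subsets of its nullable positions: S → + Q gives + Q | +.

S -> n | - - + | + Q | +; Q -> + + | n | ( - +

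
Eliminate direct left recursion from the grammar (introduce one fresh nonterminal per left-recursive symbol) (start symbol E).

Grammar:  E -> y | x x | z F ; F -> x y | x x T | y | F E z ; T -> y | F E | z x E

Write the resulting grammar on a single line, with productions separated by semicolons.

E -> y | x x | z F; F -> x y F' | x x T F' | y F'; T -> y | F E | z x E; F' -> E z F' | epsilon

Directly left-recursive nonterminal: F.
For F: α = {E z}, β = {x y, x x T, y}. Rewrite as F → β F' and F' → α F' | ε.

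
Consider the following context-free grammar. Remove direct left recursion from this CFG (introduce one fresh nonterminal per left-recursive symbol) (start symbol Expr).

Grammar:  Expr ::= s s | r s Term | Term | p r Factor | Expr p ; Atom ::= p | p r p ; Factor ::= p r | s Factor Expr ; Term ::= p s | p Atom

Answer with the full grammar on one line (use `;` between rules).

Expr ::= s s Expr1 | r s Term Expr1 | Term Expr1 | p r Factor Expr1; Atom ::= p | p r p; Factor ::= p r | s Factor Expr; Term ::= p s | p Atom; Expr1 ::= p Expr1 | eps

Left recursion appears on Expr.
For Expr: α = {p}, β = {s s, r s Term, Term, p r Factor}. Rewrite as Expr → β Expr1 and Expr1 → α Expr1 | ε.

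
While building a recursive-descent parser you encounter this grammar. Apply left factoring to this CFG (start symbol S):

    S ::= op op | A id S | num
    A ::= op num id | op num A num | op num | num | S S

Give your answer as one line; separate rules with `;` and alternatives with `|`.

S ::= op op | A id S | num; A ::= num | S S | op num A'; A' ::= id | A num | ε

A has alternatives sharing prefix 'op num': factor to A → op num A' with A' → id | A num | ε.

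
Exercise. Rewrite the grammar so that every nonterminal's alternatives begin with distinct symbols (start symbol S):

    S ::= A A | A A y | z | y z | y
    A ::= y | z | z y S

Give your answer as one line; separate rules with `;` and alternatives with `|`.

S has alternatives sharing prefix 'A A': factor to S → A A S' with S' → ε | y.
S has alternatives sharing prefix 'y': factor to S → y S'' with S'' → z | ε.
A has alternatives sharing prefix 'z': factor to A → z A' with A' → ε | y S.

S ::= z | A A S' | y S''; A ::= y | z A'; S' ::= ε | y; S'' ::= z | ε; A' ::= ε | y S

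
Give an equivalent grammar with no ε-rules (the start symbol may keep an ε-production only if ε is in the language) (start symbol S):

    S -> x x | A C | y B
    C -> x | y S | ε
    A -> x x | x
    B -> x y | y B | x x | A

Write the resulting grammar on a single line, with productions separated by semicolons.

Nullable set = {C}.
ε ∉ L(G), so no ε-production is kept.
For each production, add variants omitting each subset of nullable occurrences: S → A C gives A C | A.

S -> x x | A C | A | y B; C -> x | y S; A -> x x | x; B -> x y | y B | x x | A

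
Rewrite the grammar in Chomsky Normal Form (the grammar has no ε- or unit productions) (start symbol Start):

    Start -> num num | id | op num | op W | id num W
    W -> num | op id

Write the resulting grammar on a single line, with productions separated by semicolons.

Introduce a nonterminal for each terminal appearing in a rule of length ≥ 2: X1 → num, X2 → op, X3 → id.
Binarize each right-hand side of length ≥ 3 by chaining fresh nonterminals (Y1, Y2, …): affected rules were Start → X3 X1 W.

Start -> X1 X1 | id | X2 X1 | X2 W | X3 Y1; W -> num | X2 X3; X1 -> num; X2 -> op; X3 -> id; Y1 -> X1 W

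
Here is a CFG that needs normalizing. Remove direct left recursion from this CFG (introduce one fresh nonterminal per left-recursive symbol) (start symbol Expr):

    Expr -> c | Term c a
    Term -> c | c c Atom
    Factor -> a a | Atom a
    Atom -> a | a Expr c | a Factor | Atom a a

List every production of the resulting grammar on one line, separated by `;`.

Atom is directly left-recursive.
For Atom: α = {a a}, β = {a, a Expr c, a Factor}. Rewrite as Atom → β Atom1 and Atom1 → α Atom1 | ε.

Expr -> c | Term c a; Term -> c | c c Atom; Factor -> a a | Atom a; Atom -> a Atom1 | a Expr c Atom1 | a Factor Atom1; Atom1 -> a a Atom1 | eps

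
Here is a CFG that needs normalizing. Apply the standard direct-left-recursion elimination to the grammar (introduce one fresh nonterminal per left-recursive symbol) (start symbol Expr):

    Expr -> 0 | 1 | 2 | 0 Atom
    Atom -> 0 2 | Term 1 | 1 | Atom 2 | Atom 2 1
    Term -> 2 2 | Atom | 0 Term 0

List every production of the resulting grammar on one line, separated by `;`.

Atom is directly left-recursive.
For Atom: α = {2, 2 1}, β = {0 2, Term 1, 1}. Rewrite as Atom → β Atom1 and Atom1 → α Atom1 | ε.

Expr -> 0 | 1 | 2 | 0 Atom; Atom -> 0 2 Atom1 | Term 1 Atom1 | 1 Atom1; Term -> 2 2 | Atom | 0 Term 0; Atom1 -> 2 Atom1 | 2 1 Atom1 | ε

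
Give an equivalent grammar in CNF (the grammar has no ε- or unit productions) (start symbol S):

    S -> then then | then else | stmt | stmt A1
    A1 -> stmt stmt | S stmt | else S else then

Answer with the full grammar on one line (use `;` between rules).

Introduce a nonterminal for each terminal appearing in a rule of length ≥ 2: X1 → then, X2 → else, X3 → stmt.
Binarize each right-hand side of length ≥ 3 by chaining fresh nonterminals (Y1, Y2, …): affected rules were A1 → X2 S X2 X1.

S -> X1 X1 | X1 X2 | stmt | X3 A1; A1 -> X3 X3 | S X3 | X2 Y1; X1 -> then; X2 -> else; X3 -> stmt; Y1 -> S Y2; Y2 -> X2 X1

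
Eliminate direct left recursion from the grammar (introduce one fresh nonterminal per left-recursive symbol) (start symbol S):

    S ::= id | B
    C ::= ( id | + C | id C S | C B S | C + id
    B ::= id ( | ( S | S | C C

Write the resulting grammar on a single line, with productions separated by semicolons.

C is directly left-recursive.
For C: α = {B S, + id}, β = {( id, + C, id C S}. Rewrite as C → β C' and C' → α C' | ε.

S ::= id | B; C ::= ( id C' | + C C' | id C S C'; B ::= id ( | ( S | S | C C; C' ::= B S C' | + id C' | eps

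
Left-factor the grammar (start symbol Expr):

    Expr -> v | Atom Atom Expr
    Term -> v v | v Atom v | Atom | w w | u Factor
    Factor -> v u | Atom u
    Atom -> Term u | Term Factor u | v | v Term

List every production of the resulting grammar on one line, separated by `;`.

Term has alternatives sharing prefix 'v': factor to Term → v Term1 with Term1 → v | Atom v.
Atom has alternatives sharing prefix 'Term': factor to Atom → Term Atom1 with Atom1 → u | Factor u.
Atom has alternatives sharing prefix 'v': factor to Atom → v Atom2 with Atom2 → ε | Term.

Expr -> v | Atom Atom Expr; Term -> Atom | w w | u Factor | v Term1; Factor -> v u | Atom u; Atom -> Term Atom1 | v Atom2; Term1 -> v | Atom v; Atom1 -> u | Factor u; Atom2 -> eps | Term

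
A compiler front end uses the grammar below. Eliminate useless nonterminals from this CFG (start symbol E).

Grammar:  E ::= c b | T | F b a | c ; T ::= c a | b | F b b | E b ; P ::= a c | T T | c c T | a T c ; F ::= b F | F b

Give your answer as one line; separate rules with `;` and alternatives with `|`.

Generating nonterminals: {E, P, T}.
Reachable from E after that: {E, T}.
Removed useless symbols: {F, P} and every production mentioning them.

E ::= c b | T | c; T ::= c a | b | E b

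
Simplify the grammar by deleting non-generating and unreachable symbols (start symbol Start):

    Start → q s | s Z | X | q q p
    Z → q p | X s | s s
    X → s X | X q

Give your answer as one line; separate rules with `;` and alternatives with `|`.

Start → q s | s Z | q q p; Z → q p | s s

Generating nonterminals: {Start, Z}.
Reachable from Start after that: {Start, Z}.
Removed useless symbols: {X} and every production mentioning them.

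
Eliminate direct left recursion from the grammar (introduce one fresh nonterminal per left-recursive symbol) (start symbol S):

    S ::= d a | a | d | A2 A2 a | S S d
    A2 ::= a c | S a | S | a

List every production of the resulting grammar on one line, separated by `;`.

S ::= d a S' | a S' | d S' | A2 A2 a S'; A2 ::= a c | S a | S | a; S' ::= S d S' | ε

Directly left-recursive nonterminal: S.
For S: α = {S d}, β = {d a, a, d, A2 A2 a}. Rewrite as S → β S' and S' → α S' | ε.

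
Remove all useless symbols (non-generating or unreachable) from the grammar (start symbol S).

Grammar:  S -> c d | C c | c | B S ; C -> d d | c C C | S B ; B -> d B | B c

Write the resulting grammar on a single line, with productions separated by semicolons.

Generating nonterminals: {C, S}.
Reachable from S after that: {C, S}.
Removed useless symbols: {B} and every production mentioning them.

S -> c d | C c | c; C -> d d | c C C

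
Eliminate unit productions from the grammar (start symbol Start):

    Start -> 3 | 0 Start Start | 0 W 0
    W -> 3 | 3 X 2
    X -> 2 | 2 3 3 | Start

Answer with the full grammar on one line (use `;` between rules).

Start -> 3 | 0 Start Start | 0 W 0; W -> 3 | 3 X 2; X -> 3 | 0 Start Start | 0 W 0 | 2 | 2 3 3

Unit pairs: X ⇒* {Start}.
For every A with A ⇒* B via unit rules, add B's non-unit alternatives to A; then delete every rule of the form X → Y.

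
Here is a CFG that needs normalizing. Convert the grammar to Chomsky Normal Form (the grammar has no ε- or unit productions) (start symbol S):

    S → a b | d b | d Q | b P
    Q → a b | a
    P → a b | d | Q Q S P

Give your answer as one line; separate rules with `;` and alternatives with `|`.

S → X1 X2 | X3 X2 | X3 Q | X2 P; Q → X1 X2 | a; P → X1 X2 | d | Q Y1; X1 → a; X2 → b; X3 → d; Y1 → Q Y2; Y2 → S P

Introduce a nonterminal for each terminal appearing in a rule of length ≥ 2: X1 → a, X2 → b, X3 → d.
Binarize each right-hand side of length ≥ 3 by chaining fresh nonterminals (Y1, Y2, …): affected rules were P → Q Q S P.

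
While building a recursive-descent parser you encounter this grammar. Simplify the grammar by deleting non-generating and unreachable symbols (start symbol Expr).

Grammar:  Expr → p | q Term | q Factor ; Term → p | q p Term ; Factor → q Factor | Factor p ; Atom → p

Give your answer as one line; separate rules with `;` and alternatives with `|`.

Generating nonterminals: {Atom, Expr, Term}.
Reachable from Expr after that: {Expr, Term}.
Removed useless symbols: {Atom, Factor} and every production mentioning them.

Expr → p | q Term; Term → p | q p Term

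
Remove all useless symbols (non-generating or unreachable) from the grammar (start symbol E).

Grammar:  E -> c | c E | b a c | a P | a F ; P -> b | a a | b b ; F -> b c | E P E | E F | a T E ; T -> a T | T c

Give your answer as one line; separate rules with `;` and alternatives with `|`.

Generating nonterminals: {E, F, P}.
Reachable from E after that: {E, F, P}.
Removed useless symbols: {T} and every production mentioning them.

E -> c | c E | b a c | a P | a F; P -> b | a a | b b; F -> b c | E P E | E F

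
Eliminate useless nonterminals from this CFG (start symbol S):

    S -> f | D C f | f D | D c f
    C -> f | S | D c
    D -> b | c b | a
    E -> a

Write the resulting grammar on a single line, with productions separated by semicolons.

S -> f | D C f | f D | D c f; C -> f | S | D c; D -> b | c b | a

Generating nonterminals: {C, D, E, S}.
Reachable from S after that: {C, D, S}.
Removed useless symbols: {E} and every production mentioning them.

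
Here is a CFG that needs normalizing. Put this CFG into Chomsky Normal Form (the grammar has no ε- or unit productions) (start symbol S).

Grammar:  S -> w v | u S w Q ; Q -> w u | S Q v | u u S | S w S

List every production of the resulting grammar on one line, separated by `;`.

S -> X1 X2 | X3 Y1; Q -> X1 X3 | S Y3 | X3 Y4 | S Y5; X1 -> w; X2 -> v; X3 -> u; Y1 -> S Y2; Y2 -> X1 Q; Y3 -> Q X2; Y4 -> X3 S; Y5 -> X1 S

Introduce a nonterminal for each terminal appearing in a rule of length ≥ 2: X1 → w, X2 → v, X3 → u.
Binarize each right-hand side of length ≥ 3 by chaining fresh nonterminals (Y1, Y2, …): affected rules were S → X3 S X1 Q; Q → S Q X2; Q → X3 X3 S; Q → S X1 S.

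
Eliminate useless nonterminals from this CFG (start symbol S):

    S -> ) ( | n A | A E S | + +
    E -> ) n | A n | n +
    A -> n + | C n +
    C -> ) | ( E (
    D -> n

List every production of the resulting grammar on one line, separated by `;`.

Generating nonterminals: {A, C, D, E, S}.
Reachable from S after that: {A, C, E, S}.
Removed useless symbols: {D} and every production mentioning them.

S -> ) ( | n A | A E S | + +; E -> ) n | A n | n +; A -> n + | C n +; C -> ) | ( E (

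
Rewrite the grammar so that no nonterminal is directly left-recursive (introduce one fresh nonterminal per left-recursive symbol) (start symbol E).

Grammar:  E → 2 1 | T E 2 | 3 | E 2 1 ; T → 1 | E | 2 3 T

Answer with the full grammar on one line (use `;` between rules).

E → 2 1 E' | T E 2 E' | 3 E'; T → 1 | E | 2 3 T; E' → 2 1 E' | ε

Directly left-recursive nonterminal: E.
For E: α = {2 1}, β = {2 1, T E 2, 3}. Rewrite as E → β E' and E' → α E' | ε.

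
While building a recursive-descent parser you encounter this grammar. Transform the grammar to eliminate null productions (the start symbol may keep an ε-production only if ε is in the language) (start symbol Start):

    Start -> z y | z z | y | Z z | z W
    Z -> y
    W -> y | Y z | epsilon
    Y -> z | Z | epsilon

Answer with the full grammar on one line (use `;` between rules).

Start -> z y | z z | y | Z z | z W | z; Z -> y; W -> y | Y z | z; Y -> z | Z

Nullable nonterminals: {W, Y}.
ε ∉ L(G), so no ε-production is kept.
Expand every rule over subsets of its nullable positions: Start → z W gives z W | z. W → Y z gives Y z | z.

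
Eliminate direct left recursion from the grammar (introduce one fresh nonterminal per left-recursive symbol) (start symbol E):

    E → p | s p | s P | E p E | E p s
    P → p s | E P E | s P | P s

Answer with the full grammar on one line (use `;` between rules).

Left recursion appears on E, P.
For E: α = {p E, p s}, β = {p, s p, s P}. Rewrite as E → β E' and E' → α E' | ε.
For P: α = {s}, β = {p s, E P E, s P}. Rewrite as P → β P' and P' → α P' | ε.

E → p E' | s p E' | s P E'; P → p s P' | E P E P' | s P P'; E' → p E E' | p s E' | ε; P' → s P' | ε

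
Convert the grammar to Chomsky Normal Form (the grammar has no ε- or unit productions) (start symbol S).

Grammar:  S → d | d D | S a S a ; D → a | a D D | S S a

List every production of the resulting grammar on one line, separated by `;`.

S → d | X1 D | S Y1; D → a | X2 Y3 | S Y4; X1 → d; X2 → a; Y1 → X2 Y2; Y2 → S X2; Y3 → D D; Y4 → S X2

Introduce a nonterminal for each terminal appearing in a rule of length ≥ 2: X1 → d, X2 → a.
Binarize each right-hand side of length ≥ 3 by chaining fresh nonterminals (Y1, Y2, …): affected rules were S → S X2 S X2; D → X2 D D; D → S S X2.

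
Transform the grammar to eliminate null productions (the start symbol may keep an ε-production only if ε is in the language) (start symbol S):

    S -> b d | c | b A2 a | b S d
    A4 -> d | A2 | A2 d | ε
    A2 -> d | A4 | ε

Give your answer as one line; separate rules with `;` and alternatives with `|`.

Nullable nonterminals: {A2, A4}.
ε ∉ L(G), so no ε-production is kept.
Expand every rule over subsets of its nullable positions: S → b A2 a gives b A2 a | b a.

S -> b d | c | b A2 a | b a | b S d; A4 -> d | A2 | A2 d; A2 -> d | A4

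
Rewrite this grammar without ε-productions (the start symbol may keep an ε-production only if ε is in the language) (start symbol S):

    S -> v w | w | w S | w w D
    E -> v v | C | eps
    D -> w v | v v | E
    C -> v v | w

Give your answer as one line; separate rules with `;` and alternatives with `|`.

S -> v w | w | w S | w w D | w w; E -> v v | C; D -> w v | v v | E; C -> v v | w

Nullable nonterminals: {D, E}.
ε ∉ L(G), so no ε-production is kept.
For each production, add variants omitting each subset of nullable occurrences: S → w w D gives w w D | w w.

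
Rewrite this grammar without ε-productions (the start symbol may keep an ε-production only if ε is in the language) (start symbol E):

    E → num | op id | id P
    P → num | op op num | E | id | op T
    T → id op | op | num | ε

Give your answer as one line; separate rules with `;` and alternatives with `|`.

E → num | op id | id P; P → num | op op num | E | id | op T | op; T → id op | op | num

The nullable symbols are {T}.
ε ∉ L(G), so no ε-production is kept.
Add the nullable-subset variants: P → op T gives op T | op.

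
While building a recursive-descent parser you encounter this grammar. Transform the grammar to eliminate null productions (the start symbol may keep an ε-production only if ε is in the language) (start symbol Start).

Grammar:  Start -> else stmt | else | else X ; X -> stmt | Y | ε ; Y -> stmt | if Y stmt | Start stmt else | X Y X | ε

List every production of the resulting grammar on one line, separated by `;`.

The nullable symbols are {X, Y}.
ε ∉ L(G), so no ε-production is kept.
Expand every rule over subsets of its nullable positions: Y → if Y stmt gives if Y stmt | if stmt. Y → X Y X gives X Y X | X Y | X X | X | Y X.

Start -> else stmt | else | else X; X -> stmt | Y; Y -> stmt | if Y stmt | if stmt | Start stmt else | X Y X | X Y | X X | X | Y X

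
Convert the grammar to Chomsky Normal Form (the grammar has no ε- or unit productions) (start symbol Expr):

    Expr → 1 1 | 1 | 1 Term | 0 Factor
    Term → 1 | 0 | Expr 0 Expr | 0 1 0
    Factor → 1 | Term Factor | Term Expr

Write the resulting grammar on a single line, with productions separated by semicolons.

Introduce a nonterminal for each terminal appearing in a rule of length ≥ 2: X1 → 1, X2 → 0.
Binarize each right-hand side of length ≥ 3 by chaining fresh nonterminals (Y1, Y2, …): affected rules were Term → Expr X2 Expr; Term → X2 X1 X2.

Expr → X1 X1 | 1 | X1 Term | X2 Factor; Term → 1 | 0 | Expr Y1 | X2 Y2; Factor → 1 | Term Factor | Term Expr; X1 → 1; X2 → 0; Y1 → X2 Expr; Y2 → X1 X2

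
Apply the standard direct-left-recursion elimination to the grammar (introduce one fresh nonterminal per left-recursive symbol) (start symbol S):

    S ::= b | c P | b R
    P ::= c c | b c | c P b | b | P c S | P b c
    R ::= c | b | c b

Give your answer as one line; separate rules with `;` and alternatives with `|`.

S ::= b | c P | b R; P ::= c c P' | b c P' | c P b P' | b P'; R ::= c | b | c b; P' ::= c S P' | b c P' | ε

P is directly left-recursive.
For P: α = {c S, b c}, β = {c c, b c, c P b, b}. Rewrite as P → β P' and P' → α P' | ε.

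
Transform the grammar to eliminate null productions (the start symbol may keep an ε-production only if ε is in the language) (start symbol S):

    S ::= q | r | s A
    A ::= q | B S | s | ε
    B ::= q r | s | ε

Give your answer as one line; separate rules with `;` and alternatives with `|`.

S ::= q | r | s A | s; A ::= q | B S | S | s; B ::= q r | s

Nullable set = {A, B}.
ε ∉ L(G), so no ε-production is kept.
Add the nullable-subset variants: S → s A gives s A | s. A → B S gives B S | S.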